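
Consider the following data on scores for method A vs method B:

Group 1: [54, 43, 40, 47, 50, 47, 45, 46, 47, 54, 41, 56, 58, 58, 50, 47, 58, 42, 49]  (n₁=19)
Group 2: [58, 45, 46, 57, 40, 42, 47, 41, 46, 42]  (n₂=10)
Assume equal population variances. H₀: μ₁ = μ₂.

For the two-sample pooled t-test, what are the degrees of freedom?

degrees of freedom = 27

df = n₁ + n₂ − 2 = 19 + 10 − 2 = 27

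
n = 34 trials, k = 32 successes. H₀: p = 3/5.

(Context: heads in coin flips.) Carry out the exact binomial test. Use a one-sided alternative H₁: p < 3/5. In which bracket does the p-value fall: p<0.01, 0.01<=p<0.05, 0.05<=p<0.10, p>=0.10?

p-value bracket: p>=0.10

Exact binomial: n=34, k=32, p₀=3/5=0.6000
P(X≤32) from Σ C(n,i)·p₀^i·(1−p₀)^(n−i)
p-value (one-sided, H₁ less) = 1.00000
→ bracket: p>=0.10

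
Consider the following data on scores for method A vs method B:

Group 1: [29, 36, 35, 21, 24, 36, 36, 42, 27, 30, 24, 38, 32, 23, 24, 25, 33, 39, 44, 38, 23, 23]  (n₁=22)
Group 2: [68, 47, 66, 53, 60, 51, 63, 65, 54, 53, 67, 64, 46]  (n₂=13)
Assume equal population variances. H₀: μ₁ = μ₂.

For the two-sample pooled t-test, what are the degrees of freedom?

df = n₁ + n₂ − 2 = 22 + 13 − 2 = 33

degrees of freedom = 33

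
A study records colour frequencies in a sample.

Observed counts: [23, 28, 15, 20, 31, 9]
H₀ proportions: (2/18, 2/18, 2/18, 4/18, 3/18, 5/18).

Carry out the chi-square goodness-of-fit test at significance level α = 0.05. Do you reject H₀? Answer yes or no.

reject H₀: yes

n = 126; E_i = n·p_i = [14.00, 14.00, 14.00, 28.00, 21.00, 35.00]
χ² = (23−14.00)²/14.00 + (28−14.00)²/14.00 + (15−14.00)²/14.00 + (20−28.00)²/28.00 + (31−21.00)²/21.00 + (9−35.00)²/35.00 = 46.2190
df = 5
p-value (upper-tail) = 0.00000
At α=0.05: p < α → reject H₀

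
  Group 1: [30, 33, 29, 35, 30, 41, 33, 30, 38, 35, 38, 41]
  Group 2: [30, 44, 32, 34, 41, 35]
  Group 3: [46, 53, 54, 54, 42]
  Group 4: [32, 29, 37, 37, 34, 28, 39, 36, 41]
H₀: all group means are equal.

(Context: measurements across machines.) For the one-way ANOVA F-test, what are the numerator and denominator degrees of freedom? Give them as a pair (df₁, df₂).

degrees of freedom = [3, 28]

k = 4 groups, N = 32 total
df = (k−1, N−k) = (4−1, 32−4) = (3, 28)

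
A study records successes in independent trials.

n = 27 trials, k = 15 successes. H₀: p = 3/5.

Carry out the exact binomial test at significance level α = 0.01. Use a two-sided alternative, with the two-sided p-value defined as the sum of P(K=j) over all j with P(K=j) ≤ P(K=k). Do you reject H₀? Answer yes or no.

Exact binomial: n=27, k=15, p₀=3/5=0.6000
P(X=j) = C(n,j)·p₀^j·(1−p₀)^(n−j); p = Σ P(X=j) over j with P(X=j) ≤ P(X=15)
p-value (two-sided) = 0.69599
At α=0.01: p ≥ α → fail to reject H₀

reject H₀: no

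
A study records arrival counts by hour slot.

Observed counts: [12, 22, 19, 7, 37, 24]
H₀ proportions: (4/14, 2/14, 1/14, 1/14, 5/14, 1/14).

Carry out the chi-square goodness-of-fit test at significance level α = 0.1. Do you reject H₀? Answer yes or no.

reject H₀: yes

n = 121; E_i = n·p_i = [34.57, 17.29, 8.64, 8.64, 43.21, 8.64]
χ² = (12−34.57)²/34.57 + (22−17.29)²/17.29 + (19−8.64)²/8.64 + (7−8.64)²/8.64 + (37−43.21)²/43.21 + (24−8.64)²/8.64 = 56.9273
df = 5
p-value (upper-tail) = 0.00000
At α=0.1: p < α → reject H₀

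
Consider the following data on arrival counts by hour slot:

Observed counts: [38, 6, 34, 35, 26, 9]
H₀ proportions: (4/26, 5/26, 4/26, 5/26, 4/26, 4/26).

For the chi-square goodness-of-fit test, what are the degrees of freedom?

df = k − 1 = 6 − 1 = 5

degrees of freedom = 5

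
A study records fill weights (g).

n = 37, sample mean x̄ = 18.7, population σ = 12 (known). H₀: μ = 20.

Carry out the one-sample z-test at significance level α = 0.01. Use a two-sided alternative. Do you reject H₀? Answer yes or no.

SE = σ/√n = 12/√37 = 1.9728
z = (x̄−μ₀)/SE = (18.7−20)/1.9728 = -0.6590
p-value (two-sided) = 0.50992
At α=0.01: p ≥ α → fail to reject H₀

reject H₀: no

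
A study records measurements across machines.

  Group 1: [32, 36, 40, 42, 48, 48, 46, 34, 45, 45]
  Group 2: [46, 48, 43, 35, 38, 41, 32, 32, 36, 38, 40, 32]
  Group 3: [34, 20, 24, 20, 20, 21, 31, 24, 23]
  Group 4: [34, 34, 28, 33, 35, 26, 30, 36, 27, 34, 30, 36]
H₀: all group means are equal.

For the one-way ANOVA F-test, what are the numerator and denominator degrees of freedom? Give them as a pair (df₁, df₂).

degrees of freedom = [3, 39]

k = 4 groups, N = 43 total
df = (k−1, N−k) = (4−1, 43−4) = (3, 39)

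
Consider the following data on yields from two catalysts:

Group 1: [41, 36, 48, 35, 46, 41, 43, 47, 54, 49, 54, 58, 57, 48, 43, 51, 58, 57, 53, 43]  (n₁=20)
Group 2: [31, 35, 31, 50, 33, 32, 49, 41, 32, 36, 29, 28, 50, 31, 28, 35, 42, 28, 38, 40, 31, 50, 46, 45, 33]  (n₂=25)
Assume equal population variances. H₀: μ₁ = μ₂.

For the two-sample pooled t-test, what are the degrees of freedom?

degrees of freedom = 43

df = n₁ + n₂ − 2 = 20 + 25 − 2 = 43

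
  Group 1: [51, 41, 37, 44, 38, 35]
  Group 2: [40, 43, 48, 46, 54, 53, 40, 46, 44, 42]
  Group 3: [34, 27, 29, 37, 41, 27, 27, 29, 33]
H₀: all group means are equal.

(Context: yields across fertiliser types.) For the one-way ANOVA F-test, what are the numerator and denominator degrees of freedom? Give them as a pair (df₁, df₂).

k = 3 groups, N = 25 total
df = (k−1, N−k) = (3−1, 25−3) = (2, 22)

degrees of freedom = [2, 22]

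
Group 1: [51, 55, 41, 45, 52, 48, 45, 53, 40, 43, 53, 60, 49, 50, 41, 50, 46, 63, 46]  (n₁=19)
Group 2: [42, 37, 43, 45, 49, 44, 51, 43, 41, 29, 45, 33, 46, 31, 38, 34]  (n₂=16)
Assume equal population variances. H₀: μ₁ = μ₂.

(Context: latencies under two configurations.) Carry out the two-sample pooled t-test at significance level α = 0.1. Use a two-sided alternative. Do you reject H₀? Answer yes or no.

reject H₀: yes

x̄₁=49.000, s₁=6.218, n₁=19
x̄₂=40.688, s₂=6.426, n₂=16
s_p² = [18·6.218² + 15·6.426²]/33 = 39.8617
SE = √(s_p²·(1/19+1/16)) = 2.1423
t = (49.000−40.688)/2.1423 = 3.8802
df = 33
p-value (two-sided) = 0.00047
At α=0.1: p < α → reject H₀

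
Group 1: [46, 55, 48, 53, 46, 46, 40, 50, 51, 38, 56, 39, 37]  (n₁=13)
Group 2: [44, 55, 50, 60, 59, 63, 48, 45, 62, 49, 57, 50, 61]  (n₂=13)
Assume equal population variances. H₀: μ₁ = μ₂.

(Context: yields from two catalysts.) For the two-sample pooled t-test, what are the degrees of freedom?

df = n₁ + n₂ − 2 = 13 + 13 − 2 = 24

degrees of freedom = 24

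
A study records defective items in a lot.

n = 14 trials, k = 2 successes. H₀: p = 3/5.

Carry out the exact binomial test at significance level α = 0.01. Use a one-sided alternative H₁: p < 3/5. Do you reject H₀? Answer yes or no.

Exact binomial: n=14, k=2, p₀=3/5=0.6000
P(X≤2) from Σ C(n,i)·p₀^i·(1−p₀)^(n−i)
p-value (one-sided, H₁ less) = 0.00061
At α=0.01: p < α → reject H₀

reject H₀: yes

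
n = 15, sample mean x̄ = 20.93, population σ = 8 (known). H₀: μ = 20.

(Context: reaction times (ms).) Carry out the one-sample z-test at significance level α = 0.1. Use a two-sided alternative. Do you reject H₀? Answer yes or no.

reject H₀: no

SE = σ/√n = 8/√15 = 2.0656
z = (x̄−μ₀)/SE = (20.93−20)/2.0656 = 0.4502
p-value (two-sided) = 0.65254
At α=0.1: p ≥ α → fail to reject H₀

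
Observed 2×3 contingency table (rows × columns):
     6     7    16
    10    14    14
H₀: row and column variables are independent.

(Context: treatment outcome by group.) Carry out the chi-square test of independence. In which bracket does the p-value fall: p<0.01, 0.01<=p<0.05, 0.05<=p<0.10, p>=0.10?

Row totals [29, 38], col totals [16, 21, 30], n=67
χ² = (6−6.93)²/6.93 + (7−9.09)²/9.09 + (16−12.99)²/12.99 + (10−9.07)²/9.07 + (14−11.91)²/11.91 + (14−17.01)²/17.01 = 2.2992
df = 2
p-value (upper-tail) = 0.31676
→ bracket: p>=0.10

p-value bracket: p>=0.10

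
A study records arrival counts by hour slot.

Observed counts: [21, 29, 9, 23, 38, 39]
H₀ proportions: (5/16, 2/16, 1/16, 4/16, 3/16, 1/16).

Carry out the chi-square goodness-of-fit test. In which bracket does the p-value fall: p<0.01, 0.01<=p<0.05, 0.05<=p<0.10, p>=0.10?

n = 159; E_i = n·p_i = [49.69, 19.88, 9.94, 39.75, 29.81, 9.94]
χ² = (21−49.69)²/49.69 + (29−19.88)²/19.88 + (9−9.94)²/9.94 + (23−39.75)²/39.75 + (38−29.81)²/29.81 + (39−9.94)²/9.94 = 115.1417
df = 5
p-value (upper-tail) = 0.00000
→ bracket: p<0.01

p-value bracket: p<0.01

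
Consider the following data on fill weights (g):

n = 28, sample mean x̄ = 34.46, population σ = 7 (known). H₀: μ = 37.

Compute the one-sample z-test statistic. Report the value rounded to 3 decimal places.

test statistic = -1.920

SE = σ/√n = 7/√28 = 1.3229
z = (x̄−μ₀)/SE = (34.46−37)/1.3229 = -1.9201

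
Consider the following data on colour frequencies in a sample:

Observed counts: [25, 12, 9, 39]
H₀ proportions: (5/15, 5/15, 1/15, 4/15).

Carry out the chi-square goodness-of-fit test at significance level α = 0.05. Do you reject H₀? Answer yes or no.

n = 85; E_i = n·p_i = [28.33, 28.33, 5.67, 22.67]
χ² = (25−28.33)²/28.33 + (12−28.33)²/28.33 + (9−5.67)²/5.67 + (39−22.67)²/22.67 = 23.5382
df = 3
p-value (upper-tail) = 0.00003
At α=0.05: p < α → reject H₀

reject H₀: yes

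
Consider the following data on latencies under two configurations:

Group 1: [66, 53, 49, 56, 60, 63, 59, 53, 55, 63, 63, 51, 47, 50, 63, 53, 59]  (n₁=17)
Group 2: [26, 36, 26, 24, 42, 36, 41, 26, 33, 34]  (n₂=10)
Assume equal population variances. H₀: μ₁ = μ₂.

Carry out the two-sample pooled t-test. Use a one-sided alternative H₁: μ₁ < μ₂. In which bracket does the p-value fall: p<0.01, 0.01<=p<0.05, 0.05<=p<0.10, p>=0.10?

x̄₁=56.647, s₁=5.820, n₁=17
x̄₂=32.400, s₂=6.569, n₂=10
s_p² = [16·5.820² + 9·6.569²]/25 = 37.2113
SE = √(s_p²·(1/17+1/10)) = 2.4311
t = (56.647−32.400)/2.4311 = 9.9739
df = 25
p-value (one-sided, H₁ less) = 1.00000
→ bracket: p>=0.10

p-value bracket: p>=0.10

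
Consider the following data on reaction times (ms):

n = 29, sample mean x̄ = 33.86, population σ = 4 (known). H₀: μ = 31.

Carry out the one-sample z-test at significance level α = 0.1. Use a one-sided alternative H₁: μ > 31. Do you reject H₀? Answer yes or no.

reject H₀: yes

SE = σ/√n = 4/√29 = 0.7428
z = (x̄−μ₀)/SE = (33.86−31)/0.7428 = 3.8504
p-value (one-sided, H₁ greater) = 0.00006
At α=0.1: p < α → reject H₀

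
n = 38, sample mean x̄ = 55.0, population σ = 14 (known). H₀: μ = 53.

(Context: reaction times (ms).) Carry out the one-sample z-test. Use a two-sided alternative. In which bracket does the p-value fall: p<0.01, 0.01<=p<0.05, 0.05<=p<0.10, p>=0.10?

SE = σ/√n = 14/√38 = 2.2711
z = (x̄−μ₀)/SE = (55.0−53)/2.2711 = 0.8806
p-value (two-sided) = 0.37852
→ bracket: p>=0.10

p-value bracket: p>=0.10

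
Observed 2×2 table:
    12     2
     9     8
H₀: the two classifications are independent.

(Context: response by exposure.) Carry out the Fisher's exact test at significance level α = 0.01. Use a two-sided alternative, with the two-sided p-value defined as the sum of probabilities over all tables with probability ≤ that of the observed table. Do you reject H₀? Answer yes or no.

Margins: r₁=14, r₂=17, c₁=21, c₂=10, n=31
p_obs = C(14,12)·C(17,9)/C(31,21); sum pmf over tables with pmf ≤ p_obs
p-value (two-sided) = 0.06799
At α=0.01: p ≥ α → fail to reject H₀

reject H₀: no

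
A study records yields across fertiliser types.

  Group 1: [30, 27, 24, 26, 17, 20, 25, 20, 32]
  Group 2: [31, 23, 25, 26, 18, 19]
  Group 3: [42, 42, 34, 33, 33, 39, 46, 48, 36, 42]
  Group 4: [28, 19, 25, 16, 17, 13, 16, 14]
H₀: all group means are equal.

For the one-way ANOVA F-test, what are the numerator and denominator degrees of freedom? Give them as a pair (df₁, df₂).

degrees of freedom = [3, 29]

k = 4 groups, N = 33 total
df = (k−1, N−k) = (4−1, 33−4) = (3, 29)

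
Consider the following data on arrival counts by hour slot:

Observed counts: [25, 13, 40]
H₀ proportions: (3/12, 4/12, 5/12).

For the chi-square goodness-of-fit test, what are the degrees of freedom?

df = k − 1 = 3 − 1 = 2

degrees of freedom = 2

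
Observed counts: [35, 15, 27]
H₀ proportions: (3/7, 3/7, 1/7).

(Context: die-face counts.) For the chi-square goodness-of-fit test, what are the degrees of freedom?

degrees of freedom = 2

df = k − 1 = 3 − 1 = 2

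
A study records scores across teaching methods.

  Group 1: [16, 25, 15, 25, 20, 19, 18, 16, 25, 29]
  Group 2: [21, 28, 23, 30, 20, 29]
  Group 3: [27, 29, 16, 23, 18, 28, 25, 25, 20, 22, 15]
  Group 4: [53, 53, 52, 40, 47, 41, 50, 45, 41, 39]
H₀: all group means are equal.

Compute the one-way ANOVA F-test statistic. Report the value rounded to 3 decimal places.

Group means [20.80, 25.17, 22.55, 46.10], grand mean 28.865
SSB = Σnᵢ(x̄ᵢ−x̄)² = 4142.264; SSW = ΣΣ(x−x̄ᵢ)² = 824.061
MSB = 4142.264/3 = 1380.7546; MSW = 824.061/33 = 24.9715
F = MSB/MSW = 55.2931
df = (3, 33)

test statistic = 55.293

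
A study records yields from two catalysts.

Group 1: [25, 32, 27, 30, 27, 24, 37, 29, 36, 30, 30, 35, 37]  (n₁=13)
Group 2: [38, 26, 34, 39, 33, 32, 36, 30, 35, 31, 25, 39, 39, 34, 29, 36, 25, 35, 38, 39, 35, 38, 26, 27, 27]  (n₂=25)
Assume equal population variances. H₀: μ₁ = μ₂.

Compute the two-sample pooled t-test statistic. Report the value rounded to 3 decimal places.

x̄₁=30.692, s₁=4.442, n₁=13
x̄₂=33.040, s₂=4.912, n₂=25
s_p² = [12·4.442² + 24·4.912²]/36 = 22.6591
SE = √(s_p²·(1/13+1/25)) = 1.6277
t = (30.692−33.040)/1.6277 = -1.4423
df = 36

test statistic = -1.442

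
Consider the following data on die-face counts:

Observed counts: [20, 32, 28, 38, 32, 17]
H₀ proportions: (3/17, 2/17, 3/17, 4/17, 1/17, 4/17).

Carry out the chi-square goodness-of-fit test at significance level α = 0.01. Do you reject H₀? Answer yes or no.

reject H₀: yes

n = 167; E_i = n·p_i = [29.47, 19.65, 29.47, 39.29, 9.82, 39.29]
χ² = (20−29.47)²/29.47 + (32−19.65)²/19.65 + (28−29.47)²/29.47 + (38−39.29)²/39.29 + (32−9.82)²/9.82 + (17−39.29)²/39.29 = 73.6382
df = 5
p-value (upper-tail) = 0.00000
At α=0.01: p < α → reject H₀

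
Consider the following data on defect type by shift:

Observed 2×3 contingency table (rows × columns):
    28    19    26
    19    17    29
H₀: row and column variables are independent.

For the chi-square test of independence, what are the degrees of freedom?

df = (r−1)(c−1) = (2−1)·(3−1) = 2

degrees of freedom = 2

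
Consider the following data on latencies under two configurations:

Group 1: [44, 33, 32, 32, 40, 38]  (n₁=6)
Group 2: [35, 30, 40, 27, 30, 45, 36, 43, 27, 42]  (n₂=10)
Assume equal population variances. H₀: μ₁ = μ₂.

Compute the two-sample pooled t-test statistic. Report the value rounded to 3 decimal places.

test statistic = 0.312

x̄₁=36.500, s₁=4.970, n₁=6
x̄₂=35.500, s₂=6.786, n₂=10
s_p² = [5·4.970² + 9·6.786²]/14 = 38.4286
SE = √(s_p²·(1/6+1/10)) = 3.2012
t = (36.500−35.500)/3.2012 = 0.3124
df = 14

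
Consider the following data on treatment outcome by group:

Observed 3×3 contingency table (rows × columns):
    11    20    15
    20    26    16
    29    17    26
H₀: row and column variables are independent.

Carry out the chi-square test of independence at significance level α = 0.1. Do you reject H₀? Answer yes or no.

Row totals [46, 62, 72], col totals [60, 63, 57], n=180
χ² = (11−15.33)²/15.33 + (20−16.10)²/16.10 + (15−14.57)²/14.57 + (20−20.67)²/20.67 + (26−21.70)²/21.70 + (16−19.63)²/19.63 + (29−24.00)²/24.00 + (17−25.20)²/25.20 + (26−22.80)²/22.80 = 7.8873
df = 4
p-value (upper-tail) = 0.09580
At α=0.1: p < α → reject H₀

reject H₀: yes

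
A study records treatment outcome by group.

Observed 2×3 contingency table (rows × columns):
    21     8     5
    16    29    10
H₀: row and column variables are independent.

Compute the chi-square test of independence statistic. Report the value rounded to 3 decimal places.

test statistic = 9.855

Row totals [34, 55], col totals [37, 37, 15], n=89
χ² = (21−14.13)²/14.13 + (8−14.13)²/14.13 + (5−5.73)²/5.73 + (16−22.87)²/22.87 + (29−22.87)²/22.87 + (10−9.27)²/9.27 = 9.8549
df = 2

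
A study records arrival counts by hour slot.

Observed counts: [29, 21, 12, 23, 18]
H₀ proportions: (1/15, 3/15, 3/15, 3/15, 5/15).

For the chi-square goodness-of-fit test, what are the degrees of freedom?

df = k − 1 = 5 − 1 = 4

degrees of freedom = 4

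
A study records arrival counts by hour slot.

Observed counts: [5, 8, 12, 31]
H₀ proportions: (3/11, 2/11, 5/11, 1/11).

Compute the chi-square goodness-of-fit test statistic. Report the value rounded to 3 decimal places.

test statistic = 146.348

n = 56; E_i = n·p_i = [15.27, 10.18, 25.45, 5.09]
χ² = (5−15.27)²/15.27 + (8−10.18)²/10.18 + (12−25.45)²/25.45 + (31−5.09)²/5.09 = 146.3476
df = 3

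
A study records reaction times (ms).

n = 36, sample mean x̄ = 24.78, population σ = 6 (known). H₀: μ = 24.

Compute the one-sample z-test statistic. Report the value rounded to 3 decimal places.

SE = σ/√n = 6/√36 = 1.0000
z = (x̄−μ₀)/SE = (24.78−24)/1.0000 = 0.7800

test statistic = 0.780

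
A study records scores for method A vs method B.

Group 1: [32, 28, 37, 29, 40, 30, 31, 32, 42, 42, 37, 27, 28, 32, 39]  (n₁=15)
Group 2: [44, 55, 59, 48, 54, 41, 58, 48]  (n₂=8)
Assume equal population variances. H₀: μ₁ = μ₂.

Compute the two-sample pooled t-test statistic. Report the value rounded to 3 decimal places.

test statistic = -6.812

x̄₁=33.733, s₁=5.271, n₁=15
x̄₂=50.875, s₂=6.600, n₂=8
s_p² = [14·5.271² + 7·6.600²]/21 = 33.0385
SE = √(s_p²·(1/15+1/8)) = 2.5164
t = (33.733−50.875)/2.5164 = -6.8119
df = 21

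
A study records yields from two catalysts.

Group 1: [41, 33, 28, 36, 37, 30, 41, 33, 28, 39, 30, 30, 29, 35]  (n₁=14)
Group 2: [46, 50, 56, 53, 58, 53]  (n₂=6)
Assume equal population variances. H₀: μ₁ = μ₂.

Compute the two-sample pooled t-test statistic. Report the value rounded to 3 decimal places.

test statistic = -8.599

x̄₁=33.571, s₁=4.653, n₁=14
x̄₂=52.667, s₂=4.274, n₂=6
s_p² = [13·4.653² + 5·4.274²]/18 = 20.7090
SE = √(s_p²·(1/14+1/6)) = 2.2205
t = (33.571−52.667)/2.2205 = -8.5994
df = 18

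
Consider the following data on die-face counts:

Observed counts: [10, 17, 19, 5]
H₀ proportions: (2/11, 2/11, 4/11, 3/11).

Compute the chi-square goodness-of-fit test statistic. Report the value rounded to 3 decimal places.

n = 51; E_i = n·p_i = [9.27, 9.27, 18.55, 13.91]
χ² = (10−9.27)²/9.27 + (17−9.27)²/9.27 + (19−18.55)²/18.55 + (5−13.91)²/13.91 = 12.2141
df = 3

test statistic = 12.214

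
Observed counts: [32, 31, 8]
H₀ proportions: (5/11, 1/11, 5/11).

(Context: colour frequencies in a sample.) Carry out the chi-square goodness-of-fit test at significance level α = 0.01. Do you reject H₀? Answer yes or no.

n = 71; E_i = n·p_i = [32.27, 6.45, 32.27]
χ² = (32−32.27)²/32.27 + (31−6.45)²/6.45 + (8−32.27)²/32.27 = 111.6000
df = 2
p-value (upper-tail) = 0.00000
At α=0.01: p < α → reject H₀

reject H₀: yes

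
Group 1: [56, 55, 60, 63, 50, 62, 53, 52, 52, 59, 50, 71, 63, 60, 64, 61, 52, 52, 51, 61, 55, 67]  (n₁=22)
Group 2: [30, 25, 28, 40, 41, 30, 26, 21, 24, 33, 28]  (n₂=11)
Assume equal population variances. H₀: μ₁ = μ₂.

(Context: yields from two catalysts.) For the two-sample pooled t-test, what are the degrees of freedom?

df = n₁ + n₂ − 2 = 22 + 11 − 2 = 31

degrees of freedom = 31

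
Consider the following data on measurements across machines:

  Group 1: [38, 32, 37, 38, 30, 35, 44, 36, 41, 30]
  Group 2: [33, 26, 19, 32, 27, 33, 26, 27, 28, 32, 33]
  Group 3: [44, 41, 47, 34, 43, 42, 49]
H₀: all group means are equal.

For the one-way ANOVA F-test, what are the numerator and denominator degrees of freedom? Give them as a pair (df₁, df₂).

degrees of freedom = [2, 25]

k = 3 groups, N = 28 total
df = (k−1, N−k) = (3−1, 28−3) = (2, 25)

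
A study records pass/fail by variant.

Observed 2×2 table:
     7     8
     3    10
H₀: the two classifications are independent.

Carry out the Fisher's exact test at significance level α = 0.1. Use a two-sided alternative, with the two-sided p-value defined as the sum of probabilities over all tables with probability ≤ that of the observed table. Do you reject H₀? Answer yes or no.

reject H₀: no

Margins: r₁=15, r₂=13, c₁=10, c₂=18, n=28
p_obs = C(15,7)·C(13,3)/C(28,10); sum pmf over tables with pmf ≤ p_obs
p-value (two-sided) = 0.25431
At α=0.1: p ≥ α → fail to reject H₀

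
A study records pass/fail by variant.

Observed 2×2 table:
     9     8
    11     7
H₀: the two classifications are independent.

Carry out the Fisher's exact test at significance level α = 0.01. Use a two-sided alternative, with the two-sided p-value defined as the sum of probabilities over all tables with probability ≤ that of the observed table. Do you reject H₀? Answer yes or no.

reject H₀: no

Margins: r₁=17, r₂=18, c₁=20, c₂=15, n=35
p_obs = C(17,9)·C(18,11)/C(35,20); sum pmf over tables with pmf ≤ p_obs
p-value (two-sided) = 0.73799
At α=0.01: p ≥ α → fail to reject H₀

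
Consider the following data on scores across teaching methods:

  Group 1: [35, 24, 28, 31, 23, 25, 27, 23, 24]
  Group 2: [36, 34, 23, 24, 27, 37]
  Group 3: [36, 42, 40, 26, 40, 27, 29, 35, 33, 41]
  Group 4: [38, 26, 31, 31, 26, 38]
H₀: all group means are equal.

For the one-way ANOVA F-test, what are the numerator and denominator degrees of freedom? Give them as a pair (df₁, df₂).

k = 4 groups, N = 31 total
df = (k−1, N−k) = (4−1, 31−4) = (3, 27)

degrees of freedom = [3, 27]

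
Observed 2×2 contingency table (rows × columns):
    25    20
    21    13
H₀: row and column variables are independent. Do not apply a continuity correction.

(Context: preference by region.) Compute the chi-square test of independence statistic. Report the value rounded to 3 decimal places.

test statistic = 0.307

Row totals [45, 34], col totals [46, 33], n=79
χ² = (25−26.20)²/26.20 + (20−18.80)²/18.80 + (21−19.80)²/19.80 + (13−14.20)²/14.20 = 0.3070
df = 1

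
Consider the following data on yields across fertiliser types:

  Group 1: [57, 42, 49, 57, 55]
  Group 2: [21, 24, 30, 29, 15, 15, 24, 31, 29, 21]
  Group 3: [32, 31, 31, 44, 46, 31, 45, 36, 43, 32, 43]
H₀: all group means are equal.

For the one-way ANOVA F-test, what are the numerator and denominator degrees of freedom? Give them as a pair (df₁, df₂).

degrees of freedom = [2, 23]

k = 3 groups, N = 26 total
df = (k−1, N−k) = (3−1, 26−3) = (2, 23)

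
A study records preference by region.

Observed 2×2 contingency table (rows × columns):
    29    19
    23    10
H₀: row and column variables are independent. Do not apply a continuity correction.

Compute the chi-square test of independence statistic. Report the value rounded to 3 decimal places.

Row totals [48, 33], col totals [52, 29], n=81
χ² = (29−30.81)²/30.81 + (19−17.19)²/17.19 + (23−21.19)²/21.19 + (10−11.81)²/11.81 = 0.7328
df = 1

test statistic = 0.733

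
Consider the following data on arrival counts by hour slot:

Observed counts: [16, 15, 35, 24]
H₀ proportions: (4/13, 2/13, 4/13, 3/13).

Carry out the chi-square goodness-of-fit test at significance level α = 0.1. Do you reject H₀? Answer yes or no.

reject H₀: yes

n = 90; E_i = n·p_i = [27.69, 13.85, 27.69, 20.77]
χ² = (16−27.69)²/27.69 + (15−13.85)²/13.85 + (35−27.69)²/27.69 + (24−20.77)²/20.77 = 7.4639
df = 3
p-value (upper-tail) = 0.05849
At α=0.1: p < α → reject H₀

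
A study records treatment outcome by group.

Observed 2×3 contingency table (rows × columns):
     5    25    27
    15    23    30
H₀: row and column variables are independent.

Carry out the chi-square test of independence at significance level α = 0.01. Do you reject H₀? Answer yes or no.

reject H₀: no

Row totals [57, 68], col totals [20, 48, 57], n=125
χ² = (5−9.12)²/9.12 + (25−21.89)²/21.89 + (27−25.99)²/25.99 + (15−10.88)²/10.88 + (23−26.11)²/26.11 + (30−31.01)²/31.01 = 4.3066
df = 2
p-value (upper-tail) = 0.11610
At α=0.01: p ≥ α → fail to reject H₀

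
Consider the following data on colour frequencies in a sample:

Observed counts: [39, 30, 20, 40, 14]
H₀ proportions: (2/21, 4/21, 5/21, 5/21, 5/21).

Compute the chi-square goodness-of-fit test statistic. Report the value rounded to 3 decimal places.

n = 143; E_i = n·p_i = [13.62, 27.24, 34.05, 34.05, 34.05]
χ² = (39−13.62)²/13.62 + (30−27.24)²/27.24 + (20−34.05)²/34.05 + (40−34.05)²/34.05 + (14−34.05)²/34.05 = 66.2217
df = 4

test statistic = 66.222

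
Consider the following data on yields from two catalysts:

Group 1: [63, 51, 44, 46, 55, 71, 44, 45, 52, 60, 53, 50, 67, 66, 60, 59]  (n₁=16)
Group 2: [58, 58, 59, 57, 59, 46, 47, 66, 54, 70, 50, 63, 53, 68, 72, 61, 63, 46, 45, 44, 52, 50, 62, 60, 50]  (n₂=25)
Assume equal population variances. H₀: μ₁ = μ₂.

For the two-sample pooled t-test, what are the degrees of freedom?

degrees of freedom = 39

df = n₁ + n₂ − 2 = 16 + 25 − 2 = 39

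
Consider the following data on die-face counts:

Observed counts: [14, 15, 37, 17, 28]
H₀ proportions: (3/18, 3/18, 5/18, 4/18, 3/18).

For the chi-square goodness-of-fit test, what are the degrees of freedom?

df = k − 1 = 5 − 1 = 4

degrees of freedom = 4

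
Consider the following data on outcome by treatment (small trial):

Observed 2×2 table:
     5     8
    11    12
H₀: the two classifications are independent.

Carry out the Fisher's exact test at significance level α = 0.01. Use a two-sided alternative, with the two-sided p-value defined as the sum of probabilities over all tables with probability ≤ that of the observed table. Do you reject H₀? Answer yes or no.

reject H₀: no

Margins: r₁=13, r₂=23, c₁=16, c₂=20, n=36
p_obs = C(13,5)·C(23,11)/C(36,16); sum pmf over tables with pmf ≤ p_obs
p-value (two-sided) = 0.73136
At α=0.01: p ≥ α → fail to reject H₀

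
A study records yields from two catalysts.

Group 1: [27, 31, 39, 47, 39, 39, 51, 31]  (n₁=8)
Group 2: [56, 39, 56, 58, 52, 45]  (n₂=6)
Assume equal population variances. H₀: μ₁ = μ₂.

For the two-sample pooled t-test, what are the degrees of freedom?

df = n₁ + n₂ − 2 = 8 + 6 − 2 = 12

degrees of freedom = 12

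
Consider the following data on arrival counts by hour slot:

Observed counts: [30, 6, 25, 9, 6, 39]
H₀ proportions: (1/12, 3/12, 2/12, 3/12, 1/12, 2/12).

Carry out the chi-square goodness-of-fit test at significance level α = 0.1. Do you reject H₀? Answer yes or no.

n = 115; E_i = n·p_i = [9.58, 28.75, 19.17, 28.75, 9.58, 19.17]
χ² = (30−9.58)²/9.58 + (6−28.75)²/28.75 + (25−19.17)²/19.17 + (9−28.75)²/28.75 + (6−9.58)²/9.58 + (39−19.17)²/19.17 = 98.7043
df = 5
p-value (upper-tail) = 0.00000
At α=0.1: p < α → reject H₀

reject H₀: yes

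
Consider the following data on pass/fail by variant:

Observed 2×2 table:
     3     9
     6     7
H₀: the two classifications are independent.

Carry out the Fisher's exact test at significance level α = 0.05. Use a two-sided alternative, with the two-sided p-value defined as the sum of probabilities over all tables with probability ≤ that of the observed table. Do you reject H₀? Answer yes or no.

reject H₀: no

Margins: r₁=12, r₂=13, c₁=9, c₂=16, n=25
p_obs = C(12,3)·C(13,6)/C(25,9); sum pmf over tables with pmf ≤ p_obs
p-value (two-sided) = 0.41098
At α=0.05: p ≥ α → fail to reject H₀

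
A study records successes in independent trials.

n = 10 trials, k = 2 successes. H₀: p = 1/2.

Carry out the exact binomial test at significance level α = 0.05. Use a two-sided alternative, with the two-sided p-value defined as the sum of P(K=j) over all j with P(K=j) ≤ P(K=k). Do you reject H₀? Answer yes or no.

Exact binomial: n=10, k=2, p₀=1/2=0.5000
P(X=j) = C(n,j)·p₀^j·(1−p₀)^(n−j); p = Σ P(X=j) over j with P(X=j) ≤ P(X=2)
p-value (two-sided) = 0.10938
At α=0.05: p ≥ α → fail to reject H₀

reject H₀: no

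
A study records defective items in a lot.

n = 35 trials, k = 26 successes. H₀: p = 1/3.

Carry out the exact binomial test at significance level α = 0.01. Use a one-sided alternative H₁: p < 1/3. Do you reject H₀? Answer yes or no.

reject H₀: no

Exact binomial: n=35, k=26, p₀=1/3=0.3333
P(X≤26) from Σ C(n,i)·p₀^i·(1−p₀)^(n−i)
p-value (one-sided, H₁ less) = 1.00000
At α=0.01: p ≥ α → fail to reject H₀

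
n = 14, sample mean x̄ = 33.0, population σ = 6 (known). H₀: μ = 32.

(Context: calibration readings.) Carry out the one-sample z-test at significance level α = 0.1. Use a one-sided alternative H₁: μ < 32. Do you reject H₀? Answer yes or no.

SE = σ/√n = 6/√14 = 1.6036
z = (x̄−μ₀)/SE = (33.0−32)/1.6036 = 0.6236
p-value (one-sided, H₁ less) = 0.73356
At α=0.1: p ≥ α → fail to reject H₀

reject H₀: no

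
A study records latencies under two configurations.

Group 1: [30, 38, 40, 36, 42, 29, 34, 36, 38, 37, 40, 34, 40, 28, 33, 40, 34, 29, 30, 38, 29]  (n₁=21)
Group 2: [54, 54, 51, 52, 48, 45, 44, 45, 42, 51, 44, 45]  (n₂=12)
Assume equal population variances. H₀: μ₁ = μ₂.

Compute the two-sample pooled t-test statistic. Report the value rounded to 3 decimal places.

x̄₁=35.000, s₁=4.450, n₁=21
x̄₂=47.917, s₂=4.274, n₂=12
s_p² = [20·4.450² + 11·4.274²]/31 = 19.2554
SE = √(s_p²·(1/21+1/12)) = 1.5879
t = (35.000−47.917)/1.5879 = -8.1343
df = 31

test statistic = -8.134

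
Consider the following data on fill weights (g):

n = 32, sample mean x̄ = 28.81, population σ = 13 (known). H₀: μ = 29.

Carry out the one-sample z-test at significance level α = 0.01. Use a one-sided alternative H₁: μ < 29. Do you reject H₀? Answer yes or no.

SE = σ/√n = 13/√32 = 2.2981
z = (x̄−μ₀)/SE = (28.81−29)/2.2981 = -0.0827
p-value (one-sided, H₁ less) = 0.46705
At α=0.01: p ≥ α → fail to reject H₀

reject H₀: no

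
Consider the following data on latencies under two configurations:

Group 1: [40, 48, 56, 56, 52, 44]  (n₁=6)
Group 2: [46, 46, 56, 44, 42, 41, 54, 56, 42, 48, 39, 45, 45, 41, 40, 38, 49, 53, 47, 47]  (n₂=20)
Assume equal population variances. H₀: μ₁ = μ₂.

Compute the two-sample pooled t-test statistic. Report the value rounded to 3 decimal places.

test statistic = 1.276

x̄₁=49.333, s₁=6.532, n₁=6
x̄₂=45.950, s₂=5.453, n₂=20
s_p² = [5·6.532² + 19·5.453²]/24 = 32.4285
SE = √(s_p²·(1/6+1/20)) = 2.6507
t = (49.333−45.950)/2.6507 = 1.2764
df = 24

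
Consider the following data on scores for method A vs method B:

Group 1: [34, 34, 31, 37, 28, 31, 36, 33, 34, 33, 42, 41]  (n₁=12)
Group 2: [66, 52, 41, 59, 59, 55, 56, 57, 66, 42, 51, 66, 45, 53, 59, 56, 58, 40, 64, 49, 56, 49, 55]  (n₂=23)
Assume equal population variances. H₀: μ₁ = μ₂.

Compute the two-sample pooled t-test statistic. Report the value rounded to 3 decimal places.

test statistic = -8.416

x̄₁=34.500, s₁=4.034, n₁=12
x̄₂=54.522, s₂=7.669, n₂=23
s_p² = [11·4.034² + 22·7.669²]/33 = 44.6285
SE = √(s_p²·(1/12+1/23)) = 2.3790
t = (34.500−54.522)/2.3790 = -8.4162
df = 33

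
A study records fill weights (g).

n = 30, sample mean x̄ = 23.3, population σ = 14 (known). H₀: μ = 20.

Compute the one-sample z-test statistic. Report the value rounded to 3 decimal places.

test statistic = 1.291

SE = σ/√n = 14/√30 = 2.5560
z = (x̄−μ₀)/SE = (23.3−20)/2.5560 = 1.2911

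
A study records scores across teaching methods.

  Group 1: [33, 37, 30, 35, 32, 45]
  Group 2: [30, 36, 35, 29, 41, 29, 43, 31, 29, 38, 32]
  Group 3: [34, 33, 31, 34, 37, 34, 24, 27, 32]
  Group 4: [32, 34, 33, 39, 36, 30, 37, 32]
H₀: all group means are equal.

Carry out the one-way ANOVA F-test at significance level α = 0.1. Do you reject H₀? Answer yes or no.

Group means [35.33, 33.91, 31.78, 34.12], grand mean 33.647
SSB = Σnᵢ(x̄ᵢ−x̄)² = 51.092; SSW = ΣΣ(x−x̄ᵢ)² = 586.673
MSB = 51.092/3 = 17.0306; MSW = 586.673/30 = 19.5558
F = MSB/MSW = 0.8709
df = (3, 30)
p-value (upper-tail) = 0.46704
At α=0.1: p ≥ α → fail to reject H₀

reject H₀: no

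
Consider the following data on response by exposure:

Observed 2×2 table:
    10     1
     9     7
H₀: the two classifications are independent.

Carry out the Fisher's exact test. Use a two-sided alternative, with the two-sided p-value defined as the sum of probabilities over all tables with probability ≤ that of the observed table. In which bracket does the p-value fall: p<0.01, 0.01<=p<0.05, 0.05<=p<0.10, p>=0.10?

Margins: r₁=11, r₂=16, c₁=19, c₂=8, n=27
p_obs = C(11,10)·C(16,9)/C(27,19); sum pmf over tables with pmf ≤ p_obs
p-value (two-sided) = 0.08990
→ bracket: 0.05<=p<0.10

p-value bracket: 0.05<=p<0.10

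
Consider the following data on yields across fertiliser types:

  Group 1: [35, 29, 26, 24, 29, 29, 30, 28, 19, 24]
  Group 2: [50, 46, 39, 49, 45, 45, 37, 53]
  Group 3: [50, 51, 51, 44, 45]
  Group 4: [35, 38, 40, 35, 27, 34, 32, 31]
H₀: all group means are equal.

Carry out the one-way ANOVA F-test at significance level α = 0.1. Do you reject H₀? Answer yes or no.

reject H₀: yes

Group means [27.30, 45.50, 48.20, 34.00], grand mean 37.097
SSB = Σnᵢ(x̄ᵢ−x̄)² = 2217.810; SSW = ΣΣ(x−x̄ᵢ)² = 534.900
MSB = 2217.810/3 = 739.2699; MSW = 534.900/27 = 19.8111
F = MSB/MSW = 37.3159
df = (3, 27)
p-value (upper-tail) = 0.00000
At α=0.1: p < α → reject H₀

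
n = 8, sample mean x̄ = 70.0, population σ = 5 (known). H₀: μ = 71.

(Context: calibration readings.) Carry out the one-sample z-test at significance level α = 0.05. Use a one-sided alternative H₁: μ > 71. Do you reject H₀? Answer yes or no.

reject H₀: no

SE = σ/√n = 5/√8 = 1.7678
z = (x̄−μ₀)/SE = (70.0−71)/1.7678 = -0.5657
p-value (one-sided, H₁ greater) = 0.71420
At α=0.05: p ≥ α → fail to reject H₀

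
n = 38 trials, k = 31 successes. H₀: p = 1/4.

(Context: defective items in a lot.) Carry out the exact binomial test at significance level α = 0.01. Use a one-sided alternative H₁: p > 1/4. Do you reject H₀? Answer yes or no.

reject H₀: yes

Exact binomial: n=38, k=31, p₀=1/4=0.2500
P(X≥31) from Σ C(n,i)·p₀^i·(1−p₀)^(n−i)
p-value (one-sided, H₁ greater) = 0.00000
At α=0.01: p < α → reject H₀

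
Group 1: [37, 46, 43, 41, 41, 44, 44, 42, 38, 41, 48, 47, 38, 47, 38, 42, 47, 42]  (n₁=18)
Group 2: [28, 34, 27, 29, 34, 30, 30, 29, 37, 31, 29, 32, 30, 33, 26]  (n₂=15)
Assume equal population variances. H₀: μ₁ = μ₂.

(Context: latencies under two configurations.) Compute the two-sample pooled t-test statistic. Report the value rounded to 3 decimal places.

x̄₁=42.556, s₁=3.485, n₁=18
x̄₂=30.600, s₂=2.947, n₂=15
s_p² = [17·3.485² + 14·2.947²]/31 = 10.5821
SE = √(s_p²·(1/18+1/15)) = 1.1373
t = (42.556−30.600)/1.1373 = 10.5126
df = 31

test statistic = 10.513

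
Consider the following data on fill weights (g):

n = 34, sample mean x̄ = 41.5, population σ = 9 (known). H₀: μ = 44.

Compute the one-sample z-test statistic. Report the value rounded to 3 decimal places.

SE = σ/√n = 9/√34 = 1.5435
z = (x̄−μ₀)/SE = (41.5−44)/1.5435 = -1.6197

test statistic = -1.620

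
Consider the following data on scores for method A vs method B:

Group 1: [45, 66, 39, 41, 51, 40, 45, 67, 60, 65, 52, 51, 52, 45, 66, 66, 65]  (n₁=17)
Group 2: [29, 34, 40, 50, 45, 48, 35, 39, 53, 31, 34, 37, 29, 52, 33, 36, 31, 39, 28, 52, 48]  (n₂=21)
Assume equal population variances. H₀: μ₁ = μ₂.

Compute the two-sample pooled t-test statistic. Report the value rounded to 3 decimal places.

test statistic = 4.810

x̄₁=53.882, s₁=10.422, n₁=17
x̄₂=39.190, s₂=8.418, n₂=21
s_p² = [16·10.422² + 20·8.418²]/36 = 87.6390
SE = √(s_p²·(1/17+1/21)) = 3.0543
t = (53.882−39.190)/3.0543 = 4.8103
df = 36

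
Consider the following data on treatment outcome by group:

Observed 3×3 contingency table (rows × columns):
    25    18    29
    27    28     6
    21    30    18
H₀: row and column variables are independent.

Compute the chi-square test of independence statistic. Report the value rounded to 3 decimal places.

Row totals [72, 61, 69], col totals [73, 76, 53], n=202
χ² = (25−26.02)²/26.02 + (18−27.09)²/27.09 + (29−18.89)²/18.89 + (27−22.04)²/22.04 + (28−22.95)²/22.95 + (6−16.00)²/16.00 + (21−24.94)²/24.94 + (30−25.96)²/25.96 + (18−18.10)²/18.10 = 18.2286
df = 4

test statistic = 18.229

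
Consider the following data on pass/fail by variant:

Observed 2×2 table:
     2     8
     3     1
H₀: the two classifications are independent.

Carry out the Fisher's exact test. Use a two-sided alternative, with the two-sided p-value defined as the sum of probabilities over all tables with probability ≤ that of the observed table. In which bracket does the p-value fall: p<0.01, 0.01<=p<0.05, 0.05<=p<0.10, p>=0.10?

Margins: r₁=10, r₂=4, c₁=5, c₂=9, n=14
p_obs = C(10,2)·C(4,3)/C(14,5); sum pmf over tables with pmf ≤ p_obs
p-value (two-sided) = 0.09491
→ bracket: 0.05<=p<0.10

p-value bracket: 0.05<=p<0.10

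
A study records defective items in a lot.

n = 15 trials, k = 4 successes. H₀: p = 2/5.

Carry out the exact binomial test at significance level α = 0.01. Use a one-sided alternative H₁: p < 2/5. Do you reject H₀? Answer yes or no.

Exact binomial: n=15, k=4, p₀=2/5=0.4000
P(X≤4) from Σ C(n,i)·p₀^i·(1−p₀)^(n−i)
p-value (one-sided, H₁ less) = 0.21728
At α=0.01: p ≥ α → fail to reject H₀

reject H₀: no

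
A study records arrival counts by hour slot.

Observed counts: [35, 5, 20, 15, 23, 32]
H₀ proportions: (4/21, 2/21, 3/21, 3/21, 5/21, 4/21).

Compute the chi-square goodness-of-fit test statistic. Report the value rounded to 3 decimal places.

test statistic = 13.589

n = 130; E_i = n·p_i = [24.76, 12.38, 18.57, 18.57, 30.95, 24.76]
χ² = (35−24.76)²/24.76 + (5−12.38)²/12.38 + (20−18.57)²/18.57 + (15−18.57)²/18.57 + (23−30.95)²/30.95 + (32−24.76)²/24.76 = 13.5888
df = 5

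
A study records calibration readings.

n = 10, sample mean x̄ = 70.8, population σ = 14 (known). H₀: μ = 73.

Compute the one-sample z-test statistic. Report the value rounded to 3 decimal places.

test statistic = -0.497

SE = σ/√n = 14/√10 = 4.4272
z = (x̄−μ₀)/SE = (70.8−73)/4.4272 = -0.4969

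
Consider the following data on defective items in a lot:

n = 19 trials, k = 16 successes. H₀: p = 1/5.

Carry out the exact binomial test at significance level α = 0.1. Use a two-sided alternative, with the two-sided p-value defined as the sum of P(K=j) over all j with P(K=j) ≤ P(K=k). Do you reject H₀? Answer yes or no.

Exact binomial: n=19, k=16, p₀=1/5=0.2000
P(X=j) = C(n,j)·p₀^j·(1−p₀)^(n−j); p = Σ P(X=j) over j with P(X=j) ≤ P(X=16)
p-value (two-sided) = 0.00000
At α=0.1: p < α → reject H₀

reject H₀: yes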